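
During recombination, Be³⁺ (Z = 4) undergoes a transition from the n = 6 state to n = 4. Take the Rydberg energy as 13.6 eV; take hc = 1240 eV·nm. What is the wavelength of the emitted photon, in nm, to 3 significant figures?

For Z = 4 the level energies scale as Z², so the effective Rydberg energy is 13.6 × 16 = 217.6 eV.
ΔE = 217.6 × (1/4² − 1/6²) = 217.6 × 0.03472 = 7.556 eV.
λ = hc/ΔE = 1240 / 7.556 = 164 nm.

164 nm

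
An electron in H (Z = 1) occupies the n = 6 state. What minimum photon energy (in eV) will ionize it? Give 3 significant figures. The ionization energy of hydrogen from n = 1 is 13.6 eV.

E_6 = −13.60/36 = −0.378 eV, so ionization (to E = 0) requires 0.378 eV.

0.378 eV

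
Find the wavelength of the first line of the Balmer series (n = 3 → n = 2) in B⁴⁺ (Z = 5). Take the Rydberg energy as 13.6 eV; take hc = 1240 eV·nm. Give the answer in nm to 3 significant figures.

26.3 nm

The Balmer series terminates on n_f = 2; the first line has n_i = 2+1 = 3.
ΔE = 340.0 × (1/2² − 1/3²) = 47.22 eV.
λ = 1240 / 47.22 = 26.3 nm.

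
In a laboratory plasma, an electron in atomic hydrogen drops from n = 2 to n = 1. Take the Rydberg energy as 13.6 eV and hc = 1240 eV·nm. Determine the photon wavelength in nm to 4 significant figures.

121.6 nm

ΔE = 13.60 × (1/1² − 1/2²) = 13.60 × 0.7500 = 10.20 eV.
λ = hc/ΔE = 1240 / 10.20 = 121.6 nm.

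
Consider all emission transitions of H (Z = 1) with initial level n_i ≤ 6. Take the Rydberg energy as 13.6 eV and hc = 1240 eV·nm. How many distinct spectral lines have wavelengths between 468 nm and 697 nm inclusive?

Enumerate all n_i → n_f pairs with 1 ≤ n_f < n_i ≤ 6 and compute λ = 1240 / [13.6·1·(1/n_f² − 1/n_i²)].
Lines falling in [468, 697] nm: 4→2 (486.3 nm), 3→2 (656.5 nm).

2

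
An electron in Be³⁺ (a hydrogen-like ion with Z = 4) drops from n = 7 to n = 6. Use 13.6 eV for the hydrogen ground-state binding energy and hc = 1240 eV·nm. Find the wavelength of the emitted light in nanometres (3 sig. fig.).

773 nm

For Z = 4 the level energies scale as Z², so the effective Rydberg energy is 13.6 × 16 = 217.6 eV.
ΔE = 217.6 × (1/6² − 1/7²) = 217.6 × 0.007370 = 1.604 eV.
λ = hc/ΔE = 1240 / 1.604 = 773 nm.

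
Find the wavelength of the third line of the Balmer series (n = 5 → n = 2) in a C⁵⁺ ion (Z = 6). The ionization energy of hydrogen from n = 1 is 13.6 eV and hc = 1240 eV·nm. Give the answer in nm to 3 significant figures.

12.1 nm

The Balmer series terminates on n_f = 2; the third line has n_i = 2+3 = 5.
ΔE = 489.6 × (1/2² − 1/5²) = 102.8 eV.
λ = 1240 / 102.8 = 12.1 nm.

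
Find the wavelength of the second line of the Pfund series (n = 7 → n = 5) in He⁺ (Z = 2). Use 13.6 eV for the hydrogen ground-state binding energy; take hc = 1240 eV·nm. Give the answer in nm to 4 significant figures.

The Pfund series terminates on n_f = 5; the second line has n_i = 5+2 = 7.
ΔE = 54.40 × (1/5² − 1/7²) = 1.066 eV.
λ = 1240 / 1.066 = 1163 nm.

1163 nm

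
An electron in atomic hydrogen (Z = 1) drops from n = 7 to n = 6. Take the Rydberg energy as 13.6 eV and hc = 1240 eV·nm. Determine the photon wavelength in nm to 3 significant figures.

ΔE = 13.60 × (1/6² − 1/7²) = 13.60 × 0.007370 = 0.1002 eV.
λ = hc/ΔE = 1240 / 0.1002 = 12400 nm.

12400 nm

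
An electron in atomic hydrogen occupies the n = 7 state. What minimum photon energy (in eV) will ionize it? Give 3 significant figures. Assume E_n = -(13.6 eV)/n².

E_7 = −13.60/49 = −0.278 eV, so ionization (to E = 0) requires 0.278 eV.

0.278 eV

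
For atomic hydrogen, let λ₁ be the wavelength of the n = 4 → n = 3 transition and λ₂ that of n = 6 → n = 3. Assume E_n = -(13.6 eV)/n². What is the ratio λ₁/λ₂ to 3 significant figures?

1.71

λ ∝ 1/ΔE ∝ 1/(1/n_f² − 1/n_i²), and the Z² and hc factors cancel in the ratio.
λ₁/λ₂ = (1/3² − 1/6²)/(1/3² − 1/4²) = 0.08333/0.04861 = 1.71.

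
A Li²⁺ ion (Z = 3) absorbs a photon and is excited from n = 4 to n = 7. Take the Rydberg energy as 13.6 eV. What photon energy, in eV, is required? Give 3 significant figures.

The Bohr energies scale as Z², so for Z = 3: E_n = −122.4/n² eV.
E_7 = −122.4/49 = −2.498 eV and E_4 = −122.4/16 = −7.650 eV.
The photon energy is |E_7 − E_4| = 5.15 eV.

5.15 eV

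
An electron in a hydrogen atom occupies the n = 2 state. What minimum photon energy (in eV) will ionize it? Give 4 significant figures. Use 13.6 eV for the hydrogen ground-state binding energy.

E_2 = −13.60/4 = −3.400 eV, so ionization (to E = 0) requires 3.400 eV.

3.400 eV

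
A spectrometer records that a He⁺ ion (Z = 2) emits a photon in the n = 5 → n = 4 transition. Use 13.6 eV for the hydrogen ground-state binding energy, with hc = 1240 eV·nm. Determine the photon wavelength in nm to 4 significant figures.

For Z = 2 the level energies scale as Z², so the effective Rydberg energy is 13.6 × 4 = 54.40 eV.
ΔE = 54.40 × (1/4² − 1/5²) = 54.40 × 0.02250 = 1.224 eV.
λ = hc/ΔE = 1240 / 1.224 = 1013 nm.

1013 nm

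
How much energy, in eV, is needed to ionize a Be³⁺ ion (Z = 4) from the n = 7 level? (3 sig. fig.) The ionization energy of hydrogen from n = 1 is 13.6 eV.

E_n = −13.6 Z²/n² = −217.6/n² eV for Z = 4.
E_7 = −217.6/49 = −4.44 eV, so ionization (to E = 0) requires 4.44 eV.

4.44 eV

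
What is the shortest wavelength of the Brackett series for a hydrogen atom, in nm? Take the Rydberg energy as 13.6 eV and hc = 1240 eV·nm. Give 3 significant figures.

1460 nm

The Brackett series has lower level n_f = 4; the series limit corresponds to n_i → ∞.
ΔE_max = 13.6 × 1 / 4² = 0.8500 eV.
λ_min = 1240 / 0.8500 = 1460 nm.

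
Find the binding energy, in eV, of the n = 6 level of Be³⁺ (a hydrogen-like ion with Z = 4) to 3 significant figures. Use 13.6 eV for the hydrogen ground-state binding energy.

6.04 eV

E_n = −13.6 Z²/n² = −217.6/n² eV for Z = 4.
E_6 = −217.6/36 = −6.04 eV, so ionization (to E = 0) requires 6.04 eV.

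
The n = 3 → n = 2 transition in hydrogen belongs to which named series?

The series is set by the lower level: n_f = 2 is the Balmer series.

Balmer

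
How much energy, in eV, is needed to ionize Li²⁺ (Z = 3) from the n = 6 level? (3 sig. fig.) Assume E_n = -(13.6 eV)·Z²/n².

E_n = −13.6 Z²/n² = −122.4/n² eV for Z = 3.
E_6 = −122.4/36 = −3.40 eV, so ionization (to E = 0) requires 3.40 eV.

3.40 eV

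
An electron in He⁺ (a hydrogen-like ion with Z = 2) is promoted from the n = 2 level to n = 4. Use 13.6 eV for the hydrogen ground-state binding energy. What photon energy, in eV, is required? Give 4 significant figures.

The Bohr energies scale as Z², so for Z = 2: E_n = −54.40/n² eV.
E_4 = −54.40/16 = −3.400 eV and E_2 = −54.40/4 = −13.60 eV.
The photon energy is |E_4 − E_2| = 10.20 eV.

10.20 eV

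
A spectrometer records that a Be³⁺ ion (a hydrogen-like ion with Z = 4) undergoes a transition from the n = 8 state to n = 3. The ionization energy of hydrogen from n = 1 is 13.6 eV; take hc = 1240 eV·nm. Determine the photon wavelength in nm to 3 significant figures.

59.7 nm

For Z = 4 the level energies scale as Z², so the effective Rydberg energy is 13.6 × 16 = 217.6 eV.
ΔE = 217.6 × (1/3² − 1/8²) = 217.6 × 0.09549 = 20.78 eV.
λ = hc/ΔE = 1240 / 20.78 = 59.7 nm.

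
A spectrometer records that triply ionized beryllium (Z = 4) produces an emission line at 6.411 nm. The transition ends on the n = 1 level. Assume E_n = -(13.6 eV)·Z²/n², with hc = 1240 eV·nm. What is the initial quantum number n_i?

The photon energy is ΔE = hc/λ = 1240 / 6.411 = 193.4 eV.
With Z = 4, ΔE = 217.6 × (1/n_f² − 1/n_i²), so 1/n_f² − 1/n_i² = 0.8889.
With n_f = 1: 1/n_i² = 1/1 − 0.8889 = 0.1111, so n_i ≈ 3.00.

n_i = 3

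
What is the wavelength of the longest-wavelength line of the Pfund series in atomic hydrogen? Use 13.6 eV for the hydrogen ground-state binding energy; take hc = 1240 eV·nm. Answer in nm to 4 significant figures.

7460 nm

The Pfund series terminates on n_f = 5; the first line has n_i = 5+1 = 6.
ΔE = 13.60 × (1/5² − 1/6²) = 0.1662 eV.
λ = 1240 / 0.1662 = 7460 nm.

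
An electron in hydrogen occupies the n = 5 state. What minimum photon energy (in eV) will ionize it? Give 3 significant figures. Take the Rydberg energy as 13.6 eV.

0.544 eV

E_5 = −13.60/25 = −0.544 eV, so ionization (to E = 0) requires 0.544 eV.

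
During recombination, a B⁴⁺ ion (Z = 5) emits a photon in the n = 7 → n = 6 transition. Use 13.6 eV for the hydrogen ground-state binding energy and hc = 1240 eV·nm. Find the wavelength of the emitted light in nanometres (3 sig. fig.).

For Z = 5 the level energies scale as Z², so the effective Rydberg energy is 13.6 × 25 = 340.0 eV.
ΔE = 340.0 × (1/6² − 1/7²) = 340.0 × 0.007370 = 2.506 eV.
λ = hc/ΔE = 1240 / 2.506 = 495 nm.

495 nm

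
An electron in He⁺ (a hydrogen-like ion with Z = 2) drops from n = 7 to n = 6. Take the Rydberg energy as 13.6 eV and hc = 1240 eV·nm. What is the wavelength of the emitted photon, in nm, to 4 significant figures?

3093 nm

For Z = 2 the level energies scale as Z², so the effective Rydberg energy is 13.6 × 4 = 54.40 eV.
ΔE = 54.40 × (1/6² − 1/7²) = 54.40 × 0.007370 = 0.4009 eV.
λ = hc/ΔE = 1240 / 0.4009 = 3093 nm.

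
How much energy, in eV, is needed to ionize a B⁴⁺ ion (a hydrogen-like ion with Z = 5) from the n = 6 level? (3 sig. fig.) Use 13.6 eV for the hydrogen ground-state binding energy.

9.44 eV

E_n = −13.6 Z²/n² = −340.0/n² eV for Z = 5.
E_6 = −340.0/36 = −9.44 eV, so ionization (to E = 0) requires 9.44 eV.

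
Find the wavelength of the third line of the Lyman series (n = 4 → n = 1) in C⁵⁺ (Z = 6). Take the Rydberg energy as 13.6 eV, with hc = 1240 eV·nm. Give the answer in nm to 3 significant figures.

2.70 nm

The Lyman series terminates on n_f = 1; the third line has n_i = 1+3 = 4.
ΔE = 489.6 × (1/1² − 1/4²) = 459.0 eV.
λ = 1240 / 459.0 = 2.70 nm.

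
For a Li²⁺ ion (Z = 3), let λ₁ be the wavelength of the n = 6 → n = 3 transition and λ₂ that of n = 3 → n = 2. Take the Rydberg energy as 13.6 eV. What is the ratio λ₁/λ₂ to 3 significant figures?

λ ∝ 1/ΔE ∝ 1/(1/n_f² − 1/n_i²), and the Z² and hc factors cancel in the ratio.
λ₁/λ₂ = (1/2² − 1/3²)/(1/3² − 1/6²) = 0.1389/0.08333 = 1.67.

1.67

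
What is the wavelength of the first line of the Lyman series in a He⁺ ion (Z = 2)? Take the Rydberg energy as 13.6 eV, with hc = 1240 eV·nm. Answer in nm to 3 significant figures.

The Lyman series terminates on n_f = 1; the first line has n_i = 1+1 = 2.
ΔE = 54.40 × (1/1² − 1/2²) = 40.80 eV.
λ = 1240 / 40.80 = 30.4 nm.

30.4 nm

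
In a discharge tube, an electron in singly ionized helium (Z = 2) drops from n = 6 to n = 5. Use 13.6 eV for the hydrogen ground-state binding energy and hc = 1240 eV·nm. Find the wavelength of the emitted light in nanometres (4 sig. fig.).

1865 nm

For Z = 2 the level energies scale as Z², so the effective Rydberg energy is 13.6 × 4 = 54.40 eV.
ΔE = 54.40 × (1/5² − 1/6²) = 54.40 × 0.01222 = 0.6649 eV.
λ = hc/ΔE = 1240 / 0.6649 = 1865 nm.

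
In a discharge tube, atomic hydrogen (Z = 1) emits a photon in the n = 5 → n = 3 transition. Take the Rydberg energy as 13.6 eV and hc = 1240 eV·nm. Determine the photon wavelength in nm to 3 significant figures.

ΔE = 13.60 × (1/3² − 1/5²) = 13.60 × 0.07111 = 0.9671 eV.
λ = hc/ΔE = 1240 / 0.9671 = 1280 nm.
This line belongs to the Paschen series.

1280 nm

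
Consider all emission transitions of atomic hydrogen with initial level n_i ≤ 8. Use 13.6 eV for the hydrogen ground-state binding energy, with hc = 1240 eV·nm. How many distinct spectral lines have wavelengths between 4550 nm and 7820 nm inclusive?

Enumerate all n_i → n_f pairs with 1 ≤ n_f < n_i ≤ 8 and compute λ = 1240 / [13.6·1·(1/n_f² − 1/n_i²)].
Lines falling in [4550, 7820] nm: 7→5 (4654 nm), 6→5 (7460 nm), 8→6 (7503 nm).

3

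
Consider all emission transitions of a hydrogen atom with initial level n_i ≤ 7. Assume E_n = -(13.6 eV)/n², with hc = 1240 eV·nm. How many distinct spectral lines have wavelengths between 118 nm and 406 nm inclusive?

2

Enumerate all n_i → n_f pairs with 1 ≤ n_f < n_i ≤ 7 and compute λ = 1240 / [13.6·1·(1/n_f² − 1/n_i²)].
Lines falling in [118, 406] nm: 2→1 (121.6 nm), 7→2 (397.1 nm).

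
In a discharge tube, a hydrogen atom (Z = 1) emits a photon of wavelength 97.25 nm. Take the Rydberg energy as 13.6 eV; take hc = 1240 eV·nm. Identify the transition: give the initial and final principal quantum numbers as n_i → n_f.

The photon energy is ΔE = hc/λ = 1240 / 97.25 = 12.75 eV.
With Z = 1, ΔE = 13.60 × (1/n_f² − 1/n_i²), so 1/n_f² − 1/n_i² = 0.9375.
Trying n_f = 1 gives 1/n_i² = 0.06245, i.e. n_i ≈ 4; this pair matches.

n_i = 4, n_f = 1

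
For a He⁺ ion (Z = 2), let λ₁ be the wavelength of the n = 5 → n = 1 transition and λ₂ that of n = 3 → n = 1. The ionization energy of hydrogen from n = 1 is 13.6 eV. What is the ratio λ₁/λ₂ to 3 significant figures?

λ ∝ 1/ΔE ∝ 1/(1/n_f² − 1/n_i²), and the Z² and hc factors cancel in the ratio.
λ₁/λ₂ = (1/1² − 1/3²)/(1/1² − 1/5²) = 0.8889/0.9600 = 0.926.

0.926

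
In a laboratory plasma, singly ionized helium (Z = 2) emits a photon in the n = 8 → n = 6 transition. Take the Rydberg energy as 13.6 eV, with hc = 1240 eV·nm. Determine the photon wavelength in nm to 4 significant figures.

For Z = 2 the level energies scale as Z², so the effective Rydberg energy is 13.6 × 4 = 54.40 eV.
ΔE = 54.40 × (1/6² − 1/8²) = 54.40 × 0.01215 = 0.6611 eV.
λ = hc/ΔE = 1240 / 0.6611 = 1876 nm.

1876 nm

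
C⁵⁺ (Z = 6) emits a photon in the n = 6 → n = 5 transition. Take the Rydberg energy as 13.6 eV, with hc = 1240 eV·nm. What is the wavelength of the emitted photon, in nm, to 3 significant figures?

207 nm

For Z = 6 the level energies scale as Z², so the effective Rydberg energy is 13.6 × 36 = 489.6 eV.
ΔE = 489.6 × (1/5² − 1/6²) = 489.6 × 0.01222 = 5.984 eV.
λ = hc/ΔE = 1240 / 5.984 = 207 nm.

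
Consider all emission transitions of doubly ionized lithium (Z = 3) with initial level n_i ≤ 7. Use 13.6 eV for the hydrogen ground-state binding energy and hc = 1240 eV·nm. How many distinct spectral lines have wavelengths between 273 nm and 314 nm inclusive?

Enumerate all n_i → n_f pairs with 1 ≤ n_f < n_i ≤ 7 and compute λ = 1240 / [13.6·9·(1/n_f² − 1/n_i²)].
Lines falling in [273, 314] nm: 6→4 (291.8 nm).

1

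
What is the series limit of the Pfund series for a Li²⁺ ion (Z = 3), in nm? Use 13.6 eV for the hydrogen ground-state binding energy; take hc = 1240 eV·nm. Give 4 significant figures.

The Pfund series has lower level n_f = 5; the series limit corresponds to n_i → ∞.
ΔE_max = 13.6 × 9 / 5² = 4.896 eV.
λ_min = 1240 / 4.896 = 253.3 nm.

253.3 nm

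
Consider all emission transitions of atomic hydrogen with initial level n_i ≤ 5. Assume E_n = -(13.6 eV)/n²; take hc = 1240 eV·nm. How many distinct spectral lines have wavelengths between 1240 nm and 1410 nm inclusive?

1

Enumerate all n_i → n_f pairs with 1 ≤ n_f < n_i ≤ 5 and compute λ = 1240 / [13.6·1·(1/n_f² − 1/n_i²)].
Lines falling in [1240, 1410] nm: 5→3 (1282 nm).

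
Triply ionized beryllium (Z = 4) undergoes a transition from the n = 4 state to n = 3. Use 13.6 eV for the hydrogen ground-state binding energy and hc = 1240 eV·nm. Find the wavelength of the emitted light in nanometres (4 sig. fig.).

117.2 nm

For Z = 4 the level energies scale as Z², so the effective Rydberg energy is 13.6 × 16 = 217.6 eV.
ΔE = 217.6 × (1/3² − 1/4²) = 217.6 × 0.04861 = 10.58 eV.
λ = hc/ΔE = 1240 / 10.58 = 117.2 nm.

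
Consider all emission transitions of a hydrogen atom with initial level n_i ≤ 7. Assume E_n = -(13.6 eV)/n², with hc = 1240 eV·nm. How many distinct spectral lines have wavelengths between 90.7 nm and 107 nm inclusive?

5

Enumerate all n_i → n_f pairs with 1 ≤ n_f < n_i ≤ 7 and compute λ = 1240 / [13.6·1·(1/n_f² − 1/n_i²)].
Lines falling in [90.7, 107] nm: 7→1 (93.08 nm), 6→1 (93.78 nm), 5→1 (94.98 nm), 4→1 (97.25 nm), 3→1 (102.6 nm).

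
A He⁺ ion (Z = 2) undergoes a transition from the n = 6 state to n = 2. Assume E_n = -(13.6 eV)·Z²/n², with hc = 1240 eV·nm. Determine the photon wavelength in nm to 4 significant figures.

102.6 nm

For Z = 2 the level energies scale as Z², so the effective Rydberg energy is 13.6 × 4 = 54.40 eV.
ΔE = 54.40 × (1/2² − 1/6²) = 54.40 × 0.2222 = 12.09 eV.
λ = hc/ΔE = 1240 / 12.09 = 102.6 nm.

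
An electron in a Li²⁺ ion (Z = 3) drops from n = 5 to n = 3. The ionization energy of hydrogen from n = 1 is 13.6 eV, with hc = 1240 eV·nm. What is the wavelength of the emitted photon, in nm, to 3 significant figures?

142 nm

For Z = 3 the level energies scale as Z², so the effective Rydberg energy is 13.6 × 9 = 122.4 eV.
ΔE = 122.4 × (1/3² − 1/5²) = 122.4 × 0.07111 = 8.704 eV.
λ = hc/ΔE = 1240 / 8.704 = 142 nm.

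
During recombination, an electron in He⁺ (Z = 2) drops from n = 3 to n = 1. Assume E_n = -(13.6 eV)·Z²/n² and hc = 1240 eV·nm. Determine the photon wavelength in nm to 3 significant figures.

25.6 nm

For Z = 2 the level energies scale as Z², so the effective Rydberg energy is 13.6 × 4 = 54.40 eV.
ΔE = 54.40 × (1/1² − 1/3²) = 54.40 × 0.8889 = 48.36 eV.
λ = hc/ΔE = 1240 / 48.36 = 25.6 nm.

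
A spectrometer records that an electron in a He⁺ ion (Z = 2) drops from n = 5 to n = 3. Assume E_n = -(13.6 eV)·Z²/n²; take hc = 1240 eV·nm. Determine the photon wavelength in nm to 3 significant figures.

321 nm

For Z = 2 the level energies scale as Z², so the effective Rydberg energy is 13.6 × 4 = 54.40 eV.
ΔE = 54.40 × (1/3² − 1/5²) = 54.40 × 0.07111 = 3.868 eV.
λ = hc/ΔE = 1240 / 3.868 = 321 nm.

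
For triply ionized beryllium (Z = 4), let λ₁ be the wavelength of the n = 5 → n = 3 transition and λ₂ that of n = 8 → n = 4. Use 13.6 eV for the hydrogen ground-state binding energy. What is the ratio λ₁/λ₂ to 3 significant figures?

0.659

λ ∝ 1/ΔE ∝ 1/(1/n_f² − 1/n_i²), and the Z² and hc factors cancel in the ratio.
λ₁/λ₂ = (1/4² − 1/8²)/(1/3² − 1/5²) = 0.04688/0.07111 = 0.659.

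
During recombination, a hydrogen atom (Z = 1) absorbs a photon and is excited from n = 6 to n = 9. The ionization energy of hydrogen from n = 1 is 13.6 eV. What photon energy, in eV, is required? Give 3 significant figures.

0.210 eV

E_9 = −13.60/81 = −0.1679 eV and E_6 = −13.60/36 = −0.3778 eV.
The photon energy is |E_9 − E_6| = 0.210 eV.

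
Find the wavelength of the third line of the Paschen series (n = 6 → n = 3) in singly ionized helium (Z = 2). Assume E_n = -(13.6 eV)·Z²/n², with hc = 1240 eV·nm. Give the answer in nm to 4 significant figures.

273.5 nm

The Paschen series terminates on n_f = 3; the third line has n_i = 3+3 = 6.
ΔE = 54.40 × (1/3² − 1/6²) = 4.533 eV.
λ = 1240 / 4.533 = 273.5 nm.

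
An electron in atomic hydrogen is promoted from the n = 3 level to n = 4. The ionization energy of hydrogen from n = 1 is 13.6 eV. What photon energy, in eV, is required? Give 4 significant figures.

0.6611 eV

E_4 = −13.60/16 = −0.8500 eV and E_3 = −13.60/9 = −1.511 eV.
The photon energy is |E_4 − E_3| = 0.6611 eV.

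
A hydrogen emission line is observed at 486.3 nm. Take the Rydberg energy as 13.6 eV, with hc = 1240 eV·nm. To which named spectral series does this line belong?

Balmer

ΔE = 1240/486.3 = 2.550 eV.
This matches 13.6 × (1/2² − 1/4²), so n_f = 2: the Balmer series.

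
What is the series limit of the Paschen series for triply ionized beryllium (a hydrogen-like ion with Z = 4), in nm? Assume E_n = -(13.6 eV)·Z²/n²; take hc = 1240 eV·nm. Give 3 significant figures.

The Paschen series has lower level n_f = 3; the series limit corresponds to n_i → ∞.
ΔE_max = 13.6 × 16 / 3² = 24.18 eV.
λ_min = 1240 / 24.18 = 51.3 nm.

51.3 nm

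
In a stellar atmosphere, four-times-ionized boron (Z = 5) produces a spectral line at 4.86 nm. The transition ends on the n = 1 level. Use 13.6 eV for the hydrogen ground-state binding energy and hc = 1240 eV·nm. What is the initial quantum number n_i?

The photon energy is ΔE = hc/λ = 1240 / 4.86 = 255.1 eV.
With Z = 5, ΔE = 340.0 × (1/n_f² − 1/n_i²), so 1/n_f² − 1/n_i² = 0.7504.
With n_f = 1: 1/n_i² = 1/1 − 0.7504 = 0.2496, so n_i ≈ 2.00.

n_i = 2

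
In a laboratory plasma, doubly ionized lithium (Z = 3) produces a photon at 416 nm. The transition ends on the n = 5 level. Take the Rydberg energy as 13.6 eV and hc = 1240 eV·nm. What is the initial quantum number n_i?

n_i = 8

The photon energy is ΔE = hc/λ = 1240 / 416 = 2.981 eV.
With Z = 3, ΔE = 122.4 × (1/n_f² − 1/n_i²), so 1/n_f² − 1/n_i² = 0.02435.
With n_f = 5: 1/n_i² = 1/25 − 0.02435 = 0.01565, so n_i ≈ 7.99.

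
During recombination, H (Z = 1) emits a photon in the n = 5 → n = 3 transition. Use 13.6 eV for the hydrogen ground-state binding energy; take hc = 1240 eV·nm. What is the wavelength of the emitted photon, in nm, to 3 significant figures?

1280 nm

ΔE = 13.60 × (1/3² − 1/5²) = 13.60 × 0.07111 = 0.9671 eV.
λ = hc/ΔE = 1240 / 0.9671 = 1280 nm.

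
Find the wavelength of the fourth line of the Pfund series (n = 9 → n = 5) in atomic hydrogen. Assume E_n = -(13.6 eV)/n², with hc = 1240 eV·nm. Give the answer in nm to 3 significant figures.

3300 nm

The Pfund series terminates on n_f = 5; the fourth line has n_i = 5+4 = 9.
ΔE = 13.60 × (1/5² − 1/9²) = 0.3761 eV.
λ = 1240 / 0.3761 = 3300 nm.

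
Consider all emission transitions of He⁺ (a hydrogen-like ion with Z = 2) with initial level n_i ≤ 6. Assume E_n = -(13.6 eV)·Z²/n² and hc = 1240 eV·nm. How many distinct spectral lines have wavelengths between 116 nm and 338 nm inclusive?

4

Enumerate all n_i → n_f pairs with 1 ≤ n_f < n_i ≤ 6 and compute λ = 1240 / [13.6·4·(1/n_f² − 1/n_i²)].
Lines falling in [116, 338] nm: 4→2 (121.6 nm), 3→2 (164.1 nm), 6→3 (273.5 nm), 5→3 (320.5 nm).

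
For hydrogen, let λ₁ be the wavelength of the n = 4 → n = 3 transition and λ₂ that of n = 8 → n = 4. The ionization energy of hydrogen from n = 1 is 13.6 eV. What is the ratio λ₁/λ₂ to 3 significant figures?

0.964

λ ∝ 1/ΔE ∝ 1/(1/n_f² − 1/n_i²), and the Z² and hc factors cancel in the ratio.
λ₁/λ₂ = (1/4² − 1/8²)/(1/3² − 1/4²) = 0.04688/0.04861 = 0.964.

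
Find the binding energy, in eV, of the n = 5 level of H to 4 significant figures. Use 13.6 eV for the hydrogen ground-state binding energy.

E_5 = −13.60/25 = −0.5440 eV, so ionization (to E = 0) requires 0.5440 eV.

0.5440 eV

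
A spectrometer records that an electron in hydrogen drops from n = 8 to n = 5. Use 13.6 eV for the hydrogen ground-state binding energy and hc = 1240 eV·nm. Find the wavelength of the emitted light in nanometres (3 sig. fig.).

ΔE = 13.60 × (1/5² − 1/8²) = 13.60 × 0.02438 = 0.3315 eV.
λ = hc/ΔE = 1240 / 0.3315 = 3740 nm.
This line belongs to the Pfund series.

3740 nm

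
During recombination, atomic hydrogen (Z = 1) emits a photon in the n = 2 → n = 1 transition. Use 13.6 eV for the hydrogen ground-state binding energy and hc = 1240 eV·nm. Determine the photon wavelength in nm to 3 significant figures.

ΔE = 13.60 × (1/1² − 1/2²) = 13.60 × 0.7500 = 10.20 eV.
λ = hc/ΔE = 1240 / 10.20 = 122 nm.
This line belongs to the Lyman series.

122 nm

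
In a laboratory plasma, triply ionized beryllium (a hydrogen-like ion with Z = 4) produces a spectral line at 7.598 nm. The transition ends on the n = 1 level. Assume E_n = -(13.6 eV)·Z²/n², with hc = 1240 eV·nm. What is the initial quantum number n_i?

The photon energy is ΔE = hc/λ = 1240 / 7.598 = 163.2 eV.
With Z = 4, ΔE = 217.6 × (1/n_f² − 1/n_i²), so 1/n_f² − 1/n_i² = 0.7500.
With n_f = 1: 1/n_i² = 1/1 − 0.7500 = 0.2500, so n_i ≈ 2.00.

n_i = 2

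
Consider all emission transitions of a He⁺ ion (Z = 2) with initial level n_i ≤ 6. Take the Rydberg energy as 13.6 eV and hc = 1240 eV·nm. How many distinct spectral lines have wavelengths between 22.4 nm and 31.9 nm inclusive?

Enumerate all n_i → n_f pairs with 1 ≤ n_f < n_i ≤ 6 and compute λ = 1240 / [13.6·4·(1/n_f² − 1/n_i²)].
Lines falling in [22.4, 31.9] nm: 6→1 (23.45 nm), 5→1 (23.74 nm), 4→1 (24.31 nm), 3→1 (25.64 nm), 2→1 (30.39 nm).

5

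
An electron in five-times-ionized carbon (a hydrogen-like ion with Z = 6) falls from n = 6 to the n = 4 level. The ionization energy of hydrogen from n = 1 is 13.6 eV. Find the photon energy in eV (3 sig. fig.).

17.0 eV

The Bohr energies scale as Z², so for Z = 6: E_n = −489.6/n² eV.
E_6 = −489.6/36 = −13.60 eV and E_4 = −489.6/16 = −30.60 eV.
The photon energy is |E_6 − E_4| = 17.0 eV.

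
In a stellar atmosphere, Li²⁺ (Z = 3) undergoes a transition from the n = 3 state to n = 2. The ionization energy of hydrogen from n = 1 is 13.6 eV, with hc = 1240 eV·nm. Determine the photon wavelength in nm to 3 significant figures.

For Z = 3 the level energies scale as Z², so the effective Rydberg energy is 13.6 × 9 = 122.4 eV.
ΔE = 122.4 × (1/2² − 1/3²) = 122.4 × 0.1389 = 17.00 eV.
λ = hc/ΔE = 1240 / 17.00 = 72.9 nm.

72.9 nm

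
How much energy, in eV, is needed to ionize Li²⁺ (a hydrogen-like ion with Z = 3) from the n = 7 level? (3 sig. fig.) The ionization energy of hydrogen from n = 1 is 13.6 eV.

E_n = −13.6 Z²/n² = −122.4/n² eV for Z = 3.
E_7 = −122.4/49 = −2.50 eV, so ionization (to E = 0) requires 2.50 eV.

2.50 eV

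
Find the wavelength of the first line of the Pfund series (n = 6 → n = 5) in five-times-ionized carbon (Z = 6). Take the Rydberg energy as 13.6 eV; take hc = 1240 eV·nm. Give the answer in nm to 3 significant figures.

The Pfund series terminates on n_f = 5; the first line has n_i = 5+1 = 6.
ΔE = 489.6 × (1/5² − 1/6²) = 5.984 eV.
λ = 1240 / 5.984 = 207 nm.

207 nm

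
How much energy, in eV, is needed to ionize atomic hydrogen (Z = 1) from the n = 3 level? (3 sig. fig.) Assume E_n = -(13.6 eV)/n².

E_3 = −13.60/9 = −1.51 eV, so ionization (to E = 0) requires 1.51 eV.

1.51 eV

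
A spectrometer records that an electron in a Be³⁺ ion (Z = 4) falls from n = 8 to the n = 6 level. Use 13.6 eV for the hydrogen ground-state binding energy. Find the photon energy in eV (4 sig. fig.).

The Bohr energies scale as Z², so for Z = 4: E_n = −217.6/n² eV.
E_8 = −217.6/64 = −3.400 eV and E_6 = −217.6/36 = −6.044 eV.
The photon energy is |E_8 − E_6| = 2.644 eV.

2.644 eV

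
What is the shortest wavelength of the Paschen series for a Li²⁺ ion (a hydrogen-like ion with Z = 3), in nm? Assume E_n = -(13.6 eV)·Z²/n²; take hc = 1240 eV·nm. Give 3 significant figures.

91.2 nm

The Paschen series has lower level n_f = 3; the series limit corresponds to n_i → ∞.
ΔE_max = 13.6 × 9 / 3² = 13.60 eV.
λ_min = 1240 / 13.60 = 91.2 nm.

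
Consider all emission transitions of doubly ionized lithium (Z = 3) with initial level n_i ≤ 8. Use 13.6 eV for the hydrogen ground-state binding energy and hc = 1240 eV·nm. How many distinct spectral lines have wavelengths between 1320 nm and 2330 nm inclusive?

2

Enumerate all n_i → n_f pairs with 1 ≤ n_f < n_i ≤ 8 and compute λ = 1240 / [13.6·9·(1/n_f² − 1/n_i²)].
Lines falling in [1320, 2330] nm: 7→6 (1375 nm), 8→7 (2118 nm).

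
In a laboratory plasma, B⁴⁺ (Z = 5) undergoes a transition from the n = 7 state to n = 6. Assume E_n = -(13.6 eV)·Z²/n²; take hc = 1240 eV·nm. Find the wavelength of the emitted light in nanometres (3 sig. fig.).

For Z = 5 the level energies scale as Z², so the effective Rydberg energy is 13.6 × 25 = 340.0 eV.
ΔE = 340.0 × (1/6² − 1/7²) = 340.0 × 0.007370 = 2.506 eV.
λ = hc/ΔE = 1240 / 2.506 = 495 nm.

495 nm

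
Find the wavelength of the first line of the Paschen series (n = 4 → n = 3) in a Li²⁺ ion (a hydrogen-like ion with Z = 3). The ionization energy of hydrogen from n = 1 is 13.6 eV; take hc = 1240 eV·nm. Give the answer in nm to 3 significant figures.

The Paschen series terminates on n_f = 3; the first line has n_i = 3+1 = 4.
ΔE = 122.4 × (1/3² − 1/4²) = 5.950 eV.
λ = 1240 / 5.950 = 208 nm.

208 nm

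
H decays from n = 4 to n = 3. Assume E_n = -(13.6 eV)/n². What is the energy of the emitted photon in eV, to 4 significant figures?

E_4 = −13.60/16 = −0.8500 eV and E_3 = −13.60/9 = −1.511 eV.
The photon energy is |E_4 − E_3| = 0.6611 eV.

0.6611 eV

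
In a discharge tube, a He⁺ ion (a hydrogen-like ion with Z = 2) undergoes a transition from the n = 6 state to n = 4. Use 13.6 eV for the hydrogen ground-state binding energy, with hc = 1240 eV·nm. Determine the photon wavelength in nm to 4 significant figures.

For Z = 2 the level energies scale as Z², so the effective Rydberg energy is 13.6 × 4 = 54.40 eV.
ΔE = 54.40 × (1/4² − 1/6²) = 54.40 × 0.03472 = 1.889 eV.
λ = hc/ΔE = 1240 / 1.889 = 656.5 nm.

656.5 nm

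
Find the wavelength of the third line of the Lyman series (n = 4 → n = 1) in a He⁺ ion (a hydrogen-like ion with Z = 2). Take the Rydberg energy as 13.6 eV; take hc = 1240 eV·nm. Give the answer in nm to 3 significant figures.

The Lyman series terminates on n_f = 1; the third line has n_i = 1+3 = 4.
ΔE = 54.40 × (1/1² − 1/4²) = 51.00 eV.
λ = 1240 / 51.00 = 24.3 nm.

24.3 nm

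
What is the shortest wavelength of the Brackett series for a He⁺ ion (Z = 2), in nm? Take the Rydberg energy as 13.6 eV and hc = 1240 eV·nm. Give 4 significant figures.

364.7 nm

The Brackett series has lower level n_f = 4; the series limit corresponds to n_i → ∞.
ΔE_max = 13.6 × 4 / 4² = 3.400 eV.
λ_min = 1240 / 3.400 = 364.7 nm.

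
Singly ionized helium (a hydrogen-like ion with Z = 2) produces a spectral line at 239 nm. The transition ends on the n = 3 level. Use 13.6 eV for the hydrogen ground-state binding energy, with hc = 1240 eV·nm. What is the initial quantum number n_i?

n_i = 8

The photon energy is ΔE = hc/λ = 1240 / 239 = 5.188 eV.
With Z = 2, ΔE = 54.40 × (1/n_f² − 1/n_i²), so 1/n_f² − 1/n_i² = 0.09537.
With n_f = 3: 1/n_i² = 1/9 − 0.09537 = 0.01574, so n_i ≈ 7.97.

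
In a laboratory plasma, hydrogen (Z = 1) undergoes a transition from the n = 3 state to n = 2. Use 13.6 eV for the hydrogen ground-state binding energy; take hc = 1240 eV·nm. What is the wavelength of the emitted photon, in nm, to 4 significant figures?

ΔE = 13.60 × (1/2² − 1/3²) = 13.60 × 0.1389 = 1.889 eV.
λ = hc/ΔE = 1240 / 1.889 = 656.5 nm.

656.5 nm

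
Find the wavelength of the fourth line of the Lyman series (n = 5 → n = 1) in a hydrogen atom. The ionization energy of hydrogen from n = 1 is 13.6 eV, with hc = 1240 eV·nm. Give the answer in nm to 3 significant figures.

The Lyman series terminates on n_f = 1; the fourth line has n_i = 1+4 = 5.
ΔE = 13.60 × (1/1² − 1/5²) = 13.06 eV.
λ = 1240 / 13.06 = 95.0 nm.

95.0 nm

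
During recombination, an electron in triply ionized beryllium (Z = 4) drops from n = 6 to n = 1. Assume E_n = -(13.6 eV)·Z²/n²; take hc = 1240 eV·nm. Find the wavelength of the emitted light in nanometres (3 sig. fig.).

For Z = 4 the level energies scale as Z², so the effective Rydberg energy is 13.6 × 16 = 217.6 eV.
ΔE = 217.6 × (1/1² − 1/6²) = 217.6 × 0.9722 = 211.6 eV.
λ = hc/ΔE = 1240 / 211.6 = 5.86 nm.

5.86 nm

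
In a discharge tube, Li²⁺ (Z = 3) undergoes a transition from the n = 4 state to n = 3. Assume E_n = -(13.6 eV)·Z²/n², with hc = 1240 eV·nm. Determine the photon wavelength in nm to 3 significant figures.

For Z = 3 the level energies scale as Z², so the effective Rydberg energy is 13.6 × 9 = 122.4 eV.
ΔE = 122.4 × (1/3² − 1/4²) = 122.4 × 0.04861 = 5.950 eV.
λ = hc/ΔE = 1240 / 5.950 = 208 nm.

208 nm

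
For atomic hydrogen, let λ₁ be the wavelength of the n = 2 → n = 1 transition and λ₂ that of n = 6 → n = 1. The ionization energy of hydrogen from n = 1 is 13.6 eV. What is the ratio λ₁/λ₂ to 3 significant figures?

1.30

λ ∝ 1/ΔE ∝ 1/(1/n_f² − 1/n_i²), and the Z² and hc factors cancel in the ratio.
λ₁/λ₂ = (1/1² − 1/6²)/(1/1² − 1/2²) = 0.9722/0.7500 = 1.30.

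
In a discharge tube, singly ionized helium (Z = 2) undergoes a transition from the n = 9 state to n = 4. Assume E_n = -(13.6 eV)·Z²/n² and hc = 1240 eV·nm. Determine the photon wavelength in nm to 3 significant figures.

For Z = 2 the level energies scale as Z², so the effective Rydberg energy is 13.6 × 4 = 54.40 eV.
ΔE = 54.40 × (1/4² − 1/9²) = 54.40 × 0.05015 = 2.728 eV.
λ = hc/ΔE = 1240 / 2.728 = 454 nm.

454 nm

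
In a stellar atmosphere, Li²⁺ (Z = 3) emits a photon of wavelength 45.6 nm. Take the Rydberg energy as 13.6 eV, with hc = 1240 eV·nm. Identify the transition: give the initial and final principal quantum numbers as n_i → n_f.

The photon energy is ΔE = hc/λ = 1240 / 45.6 = 27.19 eV.
With Z = 3, ΔE = 122.4 × (1/n_f² − 1/n_i²), so 1/n_f² − 1/n_i² = 0.2222.
Trying n_f = 2 gives 1/n_i² = 0.02784, i.e. n_i ≈ 6; this pair matches.

n_i = 6, n_f = 2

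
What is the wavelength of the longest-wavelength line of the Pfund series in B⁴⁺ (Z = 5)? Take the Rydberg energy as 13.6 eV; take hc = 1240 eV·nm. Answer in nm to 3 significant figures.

The Pfund series terminates on n_f = 5; the first line has n_i = 5+1 = 6.
ΔE = 340.0 × (1/5² − 1/6²) = 4.156 eV.
λ = 1240 / 4.156 = 298 nm.

298 nm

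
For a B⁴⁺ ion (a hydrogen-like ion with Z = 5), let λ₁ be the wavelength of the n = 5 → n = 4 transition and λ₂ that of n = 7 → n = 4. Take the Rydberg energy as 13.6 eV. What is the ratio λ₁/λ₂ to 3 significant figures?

1.87

λ ∝ 1/ΔE ∝ 1/(1/n_f² − 1/n_i²), and the Z² and hc factors cancel in the ratio.
λ₁/λ₂ = (1/4² − 1/7²)/(1/4² − 1/5²) = 0.04209/0.02250 = 1.87.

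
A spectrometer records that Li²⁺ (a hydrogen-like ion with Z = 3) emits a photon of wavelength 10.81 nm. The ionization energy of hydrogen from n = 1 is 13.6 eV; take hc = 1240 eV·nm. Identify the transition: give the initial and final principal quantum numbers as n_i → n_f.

n_i = 4, n_f = 1

The photon energy is ΔE = hc/λ = 1240 / 10.81 = 114.7 eV.
With Z = 3, ΔE = 122.4 × (1/n_f² − 1/n_i²), so 1/n_f² − 1/n_i² = 0.9372.
Trying n_f = 1 gives 1/n_i² = 0.06284, i.e. n_i ≈ 4; this pair matches.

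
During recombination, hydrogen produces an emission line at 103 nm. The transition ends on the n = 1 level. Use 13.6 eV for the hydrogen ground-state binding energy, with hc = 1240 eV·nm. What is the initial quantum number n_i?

The photon energy is ΔE = hc/λ = 1240 / 103 = 12.04 eV.
With Z = 1, ΔE = 13.60 × (1/n_f² − 1/n_i²), so 1/n_f² − 1/n_i² = 0.8852.
With n_f = 1: 1/n_i² = 1/1 − 0.8852 = 0.1148, so n_i ≈ 2.95.

n_i = 3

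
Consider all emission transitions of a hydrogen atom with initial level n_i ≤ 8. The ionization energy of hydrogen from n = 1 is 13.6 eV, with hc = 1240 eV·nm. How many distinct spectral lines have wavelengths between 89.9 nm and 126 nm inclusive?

Enumerate all n_i → n_f pairs with 1 ≤ n_f < n_i ≤ 8 and compute λ = 1240 / [13.6·1·(1/n_f² − 1/n_i²)].
Lines falling in [89.9, 126] nm: 8→1 (92.62 nm), 7→1 (93.08 nm), 6→1 (93.78 nm), 5→1 (94.98 nm), 4→1 (97.25 nm), 3→1 (102.6 nm), 2→1 (121.6 nm).

7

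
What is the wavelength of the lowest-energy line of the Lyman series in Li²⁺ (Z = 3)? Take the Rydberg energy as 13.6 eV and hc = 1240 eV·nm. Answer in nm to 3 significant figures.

The Lyman series terminates on n_f = 1; the first line has n_i = 1+1 = 2.
ΔE = 122.4 × (1/1² − 1/2²) = 91.80 eV.
λ = 1240 / 91.80 = 13.5 nm.

13.5 nm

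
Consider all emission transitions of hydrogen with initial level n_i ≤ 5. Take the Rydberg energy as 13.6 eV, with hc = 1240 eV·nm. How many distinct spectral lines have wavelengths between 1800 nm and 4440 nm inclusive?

2

Enumerate all n_i → n_f pairs with 1 ≤ n_f < n_i ≤ 5 and compute λ = 1240 / [13.6·1·(1/n_f² − 1/n_i²)].
Lines falling in [1800, 4440] nm: 4→3 (1876 nm), 5→4 (4052 nm).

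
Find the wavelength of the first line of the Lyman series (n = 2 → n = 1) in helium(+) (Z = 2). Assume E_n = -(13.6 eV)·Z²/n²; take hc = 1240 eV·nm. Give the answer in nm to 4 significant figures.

The Lyman series terminates on n_f = 1; the first line has n_i = 1+1 = 2.
ΔE = 54.40 × (1/1² − 1/2²) = 40.80 eV.
λ = 1240 / 40.80 = 30.39 nm.

30.39 nm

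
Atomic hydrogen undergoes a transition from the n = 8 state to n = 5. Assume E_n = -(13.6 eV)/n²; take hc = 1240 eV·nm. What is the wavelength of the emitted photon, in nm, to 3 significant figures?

ΔE = 13.60 × (1/5² − 1/8²) = 13.60 × 0.02438 = 0.3315 eV.
λ = hc/ΔE = 1240 / 0.3315 = 3740 nm.
This line belongs to the Pfund series.

3740 nm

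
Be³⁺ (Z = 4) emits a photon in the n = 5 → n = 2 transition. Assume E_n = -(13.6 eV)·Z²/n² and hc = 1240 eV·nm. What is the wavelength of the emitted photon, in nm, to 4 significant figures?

27.14 nm

For Z = 4 the level energies scale as Z², so the effective Rydberg energy is 13.6 × 16 = 217.6 eV.
ΔE = 217.6 × (1/2² − 1/5²) = 217.6 × 0.2100 = 45.70 eV.
λ = hc/ΔE = 1240 / 45.70 = 27.14 nm.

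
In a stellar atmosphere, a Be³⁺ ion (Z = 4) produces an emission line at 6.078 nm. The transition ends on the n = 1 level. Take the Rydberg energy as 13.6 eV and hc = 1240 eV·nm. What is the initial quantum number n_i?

The photon energy is ΔE = hc/λ = 1240 / 6.078 = 204.0 eV.
With Z = 4, ΔE = 217.6 × (1/n_f² − 1/n_i²), so 1/n_f² − 1/n_i² = 0.9376.
With n_f = 1: 1/n_i² = 1/1 − 0.9376 = 0.06243, so n_i ≈ 4.00.

n_i = 4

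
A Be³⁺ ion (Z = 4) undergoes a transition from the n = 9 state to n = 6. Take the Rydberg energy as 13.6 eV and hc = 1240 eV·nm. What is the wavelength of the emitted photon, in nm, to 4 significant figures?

For Z = 4 the level energies scale as Z², so the effective Rydberg energy is 13.6 × 16 = 217.6 eV.
ΔE = 217.6 × (1/6² − 1/9²) = 217.6 × 0.01543 = 3.358 eV.
λ = hc/ΔE = 1240 / 3.358 = 369.3 nm.

369.3 nm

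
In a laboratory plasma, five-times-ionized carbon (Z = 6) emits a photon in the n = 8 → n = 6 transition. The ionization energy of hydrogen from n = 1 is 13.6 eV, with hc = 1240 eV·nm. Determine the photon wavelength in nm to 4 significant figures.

208.4 nm

For Z = 6 the level energies scale as Z², so the effective Rydberg energy is 13.6 × 36 = 489.6 eV.
ΔE = 489.6 × (1/6² − 1/8²) = 489.6 × 0.01215 = 5.950 eV.
λ = hc/ΔE = 1240 / 5.950 = 208.4 nm.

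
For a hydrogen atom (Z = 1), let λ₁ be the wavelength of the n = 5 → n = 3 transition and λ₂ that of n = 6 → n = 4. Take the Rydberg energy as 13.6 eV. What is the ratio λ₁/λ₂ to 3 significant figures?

λ ∝ 1/ΔE ∝ 1/(1/n_f² − 1/n_i²), and the Z² and hc factors cancel in the ratio.
λ₁/λ₂ = (1/4² − 1/6²)/(1/3² − 1/5²) = 0.03472/0.07111 = 0.488.

0.488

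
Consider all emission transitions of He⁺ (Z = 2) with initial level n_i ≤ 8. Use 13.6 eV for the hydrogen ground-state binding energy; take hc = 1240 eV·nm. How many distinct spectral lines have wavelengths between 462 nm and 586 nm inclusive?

Enumerate all n_i → n_f pairs with 1 ≤ n_f < n_i ≤ 8 and compute λ = 1240 / [13.6·4·(1/n_f² − 1/n_i²)].
Lines falling in [462, 586] nm: 4→3 (468.9 nm), 8→4 (486.3 nm), 7→4 (541.5 nm).

3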